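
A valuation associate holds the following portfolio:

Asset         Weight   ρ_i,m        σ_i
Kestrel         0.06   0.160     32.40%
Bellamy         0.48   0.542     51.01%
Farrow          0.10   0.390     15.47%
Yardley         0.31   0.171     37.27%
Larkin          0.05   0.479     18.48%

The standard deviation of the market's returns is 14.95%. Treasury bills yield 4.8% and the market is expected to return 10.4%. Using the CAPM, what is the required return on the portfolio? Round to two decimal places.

11.02%

β_Kestrel = 0.160 × 32.40% / 14.95% = 0.3468
β_Bellamy = 0.542 × 51.01% / 14.95% = 1.8493
β_Farrow = 0.390 × 15.47% / 14.95% = 0.4036
β_Yardley = 0.171 × 37.27% / 14.95% = 0.4263
β_Larkin = 0.479 × 18.48% / 14.95% = 0.5921
β_P = Σ w_i β_i = 0.06×0.3468 + 0.48×1.8493 + 0.10×0.4036 + 0.31×0.4263 + 0.05×0.5921 = 1.1106
MRP = 10.4% − 4.8% = 5.60%
E(R_P) = R_f + β_P × MRP = 4.8% + 1.1106 × 5.6% = 11.02%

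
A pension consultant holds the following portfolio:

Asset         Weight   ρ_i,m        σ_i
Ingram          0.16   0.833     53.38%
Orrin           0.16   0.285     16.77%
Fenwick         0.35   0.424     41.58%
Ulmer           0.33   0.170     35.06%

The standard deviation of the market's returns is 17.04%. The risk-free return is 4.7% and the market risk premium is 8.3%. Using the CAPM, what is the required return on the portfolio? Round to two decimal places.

β_Ingram = 0.833 × 53.38% / 17.04% = 2.6095
β_Orrin = 0.285 × 16.77% / 17.04% = 0.2805
β_Fenwick = 0.424 × 41.58% / 17.04% = 1.0346
β_Ulmer = 0.170 × 35.06% / 17.04% = 0.3498
β_P = Σ w_i β_i = 0.16×2.6095 + 0.16×0.2805 + 0.35×1.0346 + 0.33×0.3498 = 0.9399
E(R_P) = R_f + β_P × MRP = 4.7% + 0.9399 × 8.3% = 12.50%

12.50%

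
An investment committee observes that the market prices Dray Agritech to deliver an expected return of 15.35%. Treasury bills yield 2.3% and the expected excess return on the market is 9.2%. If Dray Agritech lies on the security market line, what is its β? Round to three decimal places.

1.418

β = (E(R) − R_f) / MRP = (15.35% − 2.3%) / 9.2% = 13.05% / 9.2% = 1.418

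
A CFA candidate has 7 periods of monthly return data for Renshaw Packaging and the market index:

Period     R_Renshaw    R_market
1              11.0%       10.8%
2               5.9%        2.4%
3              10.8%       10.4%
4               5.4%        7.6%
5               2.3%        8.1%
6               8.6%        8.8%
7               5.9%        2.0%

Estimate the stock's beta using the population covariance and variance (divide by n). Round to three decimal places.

0.460

Mean R_i = (11.0 + 5.9 + 10.8 + 5.4 + 2.3 + 8.6 + 5.9) / 7 = 7.1286%
Mean R_m = (10.8 + 2.4 + 10.4 + 7.6 + 8.1 + 8.8 + 2.0) / 7 = 7.1571%
Σ(R_i − R̄_i)(R_m − R̄_m) = 35.2886  ⇒  Cov = 35.2886 / 7 = 5.0412
Σ(R_m − R̄_m)² = 76.7971  ⇒  Var(R_m) = 76.7971 / 7 = 10.9710
β = Cov / Var(R_m) = 5.0412 / 10.9710 = 0.4595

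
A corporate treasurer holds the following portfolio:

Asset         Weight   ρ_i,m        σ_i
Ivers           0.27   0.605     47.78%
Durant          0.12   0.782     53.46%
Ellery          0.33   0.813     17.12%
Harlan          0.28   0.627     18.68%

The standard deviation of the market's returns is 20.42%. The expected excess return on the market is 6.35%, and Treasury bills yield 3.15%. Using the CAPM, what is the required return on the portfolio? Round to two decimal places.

9.59%

β_Ivers = 0.605 × 47.78% / 20.42% = 1.4156
β_Durant = 0.782 × 53.46% / 20.42% = 2.0473
β_Ellery = 0.813 × 17.12% / 20.42% = 0.6816
β_Harlan = 0.627 × 18.68% / 20.42% = 0.5736
β_P = Σ w_i β_i = 0.27×1.4156 + 0.12×2.0473 + 0.33×0.6816 + 0.28×0.5736 = 1.0134
E(R_P) = R_f + β_P × MRP = 3.15% + 1.0134 × 6.35% = 9.59%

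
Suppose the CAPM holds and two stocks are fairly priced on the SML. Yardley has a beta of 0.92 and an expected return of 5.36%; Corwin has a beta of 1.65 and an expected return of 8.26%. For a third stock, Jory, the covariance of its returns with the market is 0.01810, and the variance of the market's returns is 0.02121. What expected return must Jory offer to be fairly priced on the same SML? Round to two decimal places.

5.10%

MRP = (8.26% − 5.36%) / (1.65 − 0.92) = 3.9726%
R_f = 5.36% − 0.92 × 3.9726% = 1.7052%
β_Jory = Cov / Var(R_m) = 0.01810 / 0.02121 = 0.8534
E(R_Jory) = R_f + β × MRP = 1.7052% + 0.8534 × 3.9726% = 5.10%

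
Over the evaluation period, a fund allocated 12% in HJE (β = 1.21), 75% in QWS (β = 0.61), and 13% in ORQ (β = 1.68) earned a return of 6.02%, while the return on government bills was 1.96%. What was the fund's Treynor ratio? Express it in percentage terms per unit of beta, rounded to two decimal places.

4.94%

β_P = 0.12×1.21 + 0.75×0.61 + 0.13×1.68 = 0.8211
Treynor = (R_P − R_f) / β_P = (6.02% − 1.96%) / 0.8211 = 4.06% / 0.8211 = 4.94%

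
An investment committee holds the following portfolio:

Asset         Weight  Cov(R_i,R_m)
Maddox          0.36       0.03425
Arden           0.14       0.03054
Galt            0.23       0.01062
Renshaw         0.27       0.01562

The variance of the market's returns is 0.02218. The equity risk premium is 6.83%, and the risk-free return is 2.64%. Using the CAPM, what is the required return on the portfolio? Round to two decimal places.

β_Maddox = 0.03425 / 0.02218 = 1.5442
β_Arden = 0.03054 / 0.02218 = 1.3769
β_Galt = 0.01062 / 0.02218 = 0.4788
β_Renshaw = 0.01562 / 0.02218 = 0.7042
β_P = Σ w_i β_i = 0.36×1.5442 + 0.14×1.3769 + 0.23×0.4788 + 0.27×0.7042 = 1.0489
E(R_P) = R_f + β_P × MRP = 2.64% + 1.0489 × 6.83% = 9.80%

9.80%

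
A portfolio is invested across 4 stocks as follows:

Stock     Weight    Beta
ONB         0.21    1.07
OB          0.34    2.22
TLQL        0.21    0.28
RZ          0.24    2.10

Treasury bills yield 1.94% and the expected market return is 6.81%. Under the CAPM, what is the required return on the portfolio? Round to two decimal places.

9.45%

β_P = Σ w_i β_i = 0.21×1.07 + 0.34×2.22 + 0.21×0.28 + 0.24×2.10 = 1.5423
MRP = 6.81% − 1.94% = 4.87%
E(R_P) = R_f + β_P × MRP = 1.94% + 1.5423 × 4.87% = 9.45%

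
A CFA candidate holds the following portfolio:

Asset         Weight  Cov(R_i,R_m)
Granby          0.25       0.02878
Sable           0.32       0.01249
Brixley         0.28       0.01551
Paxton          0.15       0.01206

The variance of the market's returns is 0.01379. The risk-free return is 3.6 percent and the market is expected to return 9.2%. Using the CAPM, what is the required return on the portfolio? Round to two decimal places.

β_Granby = 0.02878 / 0.01379 = 2.0870
β_Sable = 0.01249 / 0.01379 = 0.9057
β_Brixley = 0.01551 / 0.01379 = 1.1247
β_Paxton = 0.01206 / 0.01379 = 0.8745
β_P = Σ w_i β_i = 0.25×2.0870 + 0.32×0.9057 + 0.28×1.1247 + 0.15×0.8745 = 1.2577
MRP = 9.2% − 3.6% = 5.60%
E(R_P) = R_f + β_P × MRP = 3.6% + 1.2577 × 5.6% = 10.64%

10.64%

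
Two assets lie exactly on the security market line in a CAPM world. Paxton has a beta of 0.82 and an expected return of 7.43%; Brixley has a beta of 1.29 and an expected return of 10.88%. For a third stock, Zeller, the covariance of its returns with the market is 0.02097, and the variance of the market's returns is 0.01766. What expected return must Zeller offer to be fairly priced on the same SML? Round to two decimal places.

10.13%

MRP = (10.88% − 7.43%) / (1.29 − 0.82) = 7.3404%
R_f = 7.43% − 0.82 × 7.3404% = 1.4109%
β_Zeller = Cov / Var(R_m) = 0.02097 / 0.01766 = 1.1874
E(R_Zeller) = R_f + β × MRP = 1.4109% + 1.1874 × 7.3404% = 10.13%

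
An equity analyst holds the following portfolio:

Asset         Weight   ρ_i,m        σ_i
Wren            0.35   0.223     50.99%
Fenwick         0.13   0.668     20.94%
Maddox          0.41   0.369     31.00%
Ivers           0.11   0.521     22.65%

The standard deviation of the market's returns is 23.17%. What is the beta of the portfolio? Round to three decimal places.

0.509

β_Wren = 0.223 × 50.99% / 23.17% = 0.4908
β_Fenwick = 0.668 × 20.94% / 23.17% = 0.6037
β_Maddox = 0.369 × 31.00% / 23.17% = 0.4937
β_Ivers = 0.521 × 22.65% / 23.17% = 0.5093
β_P = Σ w_i β_i = 0.35×0.4908 + 0.13×0.6037 + 0.41×0.4937 + 0.11×0.5093 = 0.5087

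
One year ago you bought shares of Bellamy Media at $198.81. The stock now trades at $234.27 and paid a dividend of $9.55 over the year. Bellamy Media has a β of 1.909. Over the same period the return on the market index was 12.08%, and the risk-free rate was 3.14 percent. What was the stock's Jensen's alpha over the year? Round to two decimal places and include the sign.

+2.43%

Realised HPR = (P1 + D1 − P0) / P0 = (234.27 + 9.55 − 198.81) / 198.81 = 45.01 / 198.81 = 22.6397%
MRP = 12.08% − 3.14% = 8.94%
CAPM required = R_f + β·MRP = 3.14% + 1.909 × 8.94% = 20.20646%
α = realised − required = 22.6397% − 20.20646% = +2.43%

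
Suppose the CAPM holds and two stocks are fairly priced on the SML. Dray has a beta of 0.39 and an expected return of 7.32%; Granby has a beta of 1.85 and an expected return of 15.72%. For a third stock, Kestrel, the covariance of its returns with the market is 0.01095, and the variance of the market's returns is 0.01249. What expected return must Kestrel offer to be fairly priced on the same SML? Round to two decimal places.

10.12%

MRP = (15.72% − 7.32%) / (1.85 − 0.39) = 5.7534%
R_f = 7.32% − 0.39 × 5.7534% = 5.0762%
β_Kestrel = Cov / Var(R_m) = 0.01095 / 0.01249 = 0.8767
E(R_Kestrel) = R_f + β × MRP = 5.0762% + 0.8767 × 5.7534% = 10.12%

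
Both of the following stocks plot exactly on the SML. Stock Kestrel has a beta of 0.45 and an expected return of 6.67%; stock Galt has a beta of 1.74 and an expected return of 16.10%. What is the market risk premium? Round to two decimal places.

Both satisfy E(R) = R_f + β·MRP, so the slope of the SML is
MRP = (16.10% − 6.67%) / (1.74 − 0.45) = 9.43% / 1.29 = 7.3101%

7.31%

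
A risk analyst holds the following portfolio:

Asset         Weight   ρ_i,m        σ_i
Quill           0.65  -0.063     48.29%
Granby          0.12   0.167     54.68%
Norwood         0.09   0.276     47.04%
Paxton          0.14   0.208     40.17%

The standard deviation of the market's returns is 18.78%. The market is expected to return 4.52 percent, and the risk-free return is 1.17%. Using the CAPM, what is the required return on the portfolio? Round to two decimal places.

1.43%

β_Quill = -0.063 × 48.29% / 18.78% = -0.1620
β_Granby = 0.167 × 54.68% / 18.78% = 0.4862
β_Norwood = 0.276 × 47.04% / 18.78% = 0.6913
β_Paxton = 0.208 × 40.17% / 18.78% = 0.4449
β_P = Σ w_i β_i = 0.65×-0.1620 + 0.12×0.4862 + 0.09×0.6913 + 0.14×0.4449 = 0.0775
MRP = 4.52% − 1.17% = 3.35%
E(R_P) = R_f + β_P × MRP = 1.17% + 0.0775 × 3.35% = 1.43%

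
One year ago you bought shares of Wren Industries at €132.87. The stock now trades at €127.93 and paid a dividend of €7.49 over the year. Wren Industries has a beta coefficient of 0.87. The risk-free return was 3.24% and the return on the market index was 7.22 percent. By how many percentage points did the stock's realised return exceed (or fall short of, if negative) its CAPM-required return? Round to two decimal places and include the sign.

-4.78%

Realised HPR = (P1 + D1 − P0) / P0 = (127.93 + 7.49 − 132.87) / 132.87 = 2.55 / 132.87 = 1.9192%
MRP = 7.22% − 3.24% = 3.98%
CAPM required = R_f + β·MRP = 3.24% + 0.87 × 3.98% = 6.7026%
α = realised − required = 1.9192% − 6.7026% = -4.78%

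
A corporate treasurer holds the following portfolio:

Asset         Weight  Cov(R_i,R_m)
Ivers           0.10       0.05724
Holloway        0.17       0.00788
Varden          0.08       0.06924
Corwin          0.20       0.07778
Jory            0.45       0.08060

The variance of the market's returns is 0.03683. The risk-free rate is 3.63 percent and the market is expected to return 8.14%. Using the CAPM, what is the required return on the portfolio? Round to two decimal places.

β_Ivers = 0.05724 / 0.03683 = 1.5542
β_Holloway = 0.00788 / 0.03683 = 0.2140
β_Varden = 0.06924 / 0.03683 = 1.8800
β_Corwin = 0.07778 / 0.03683 = 2.1119
β_Jory = 0.08060 / 0.03683 = 2.1884
β_P = Σ w_i β_i = 0.10×1.5542 + 0.17×0.2140 + 0.08×1.8800 + 0.20×2.1119 + 0.45×2.1884 = 1.7494
MRP = 8.14% − 3.63% = 4.51%
E(R_P) = R_f + β_P × MRP = 3.63% + 1.7494 × 4.51% = 11.52%

11.52%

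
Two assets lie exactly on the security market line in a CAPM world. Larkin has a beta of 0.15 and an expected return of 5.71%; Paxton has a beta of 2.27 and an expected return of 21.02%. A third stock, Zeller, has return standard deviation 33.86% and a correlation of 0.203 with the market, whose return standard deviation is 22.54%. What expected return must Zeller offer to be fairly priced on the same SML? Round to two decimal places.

MRP = (21.02% − 5.71%) / (2.27 − 0.15) = 7.2217%
R_f = 5.71% − 0.15 × 7.2217% = 4.6267%
β_Zeller = ρ·σ_i/σ_m = 0.203 × 33.86 / 22.54 = 0.3050
E(R_Zeller) = R_f + β × MRP = 4.6267% + 0.3050 × 7.2217% = 6.83%

6.83%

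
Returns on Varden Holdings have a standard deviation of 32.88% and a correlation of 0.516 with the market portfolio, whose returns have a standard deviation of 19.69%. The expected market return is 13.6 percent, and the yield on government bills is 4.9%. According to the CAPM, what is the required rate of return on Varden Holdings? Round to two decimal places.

β = ρ × σ_i / σ_m = 0.516 × 32.88% / 19.69% = 0.8617
MRP = 13.6% − 4.9% = 8.70%
E(R) = 4.9% + 0.8617 × 8.7% = 12.40%

12.40%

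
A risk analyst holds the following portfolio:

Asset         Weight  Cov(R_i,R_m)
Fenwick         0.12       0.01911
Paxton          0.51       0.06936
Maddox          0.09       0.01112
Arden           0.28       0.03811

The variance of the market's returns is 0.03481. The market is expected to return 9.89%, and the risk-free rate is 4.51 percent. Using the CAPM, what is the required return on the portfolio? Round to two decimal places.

12.14%

β_Fenwick = 0.01911 / 0.03481 = 0.5490
β_Paxton = 0.06936 / 0.03481 = 1.9925
β_Maddox = 0.01112 / 0.03481 = 0.3194
β_Arden = 0.03811 / 0.03481 = 1.0948
β_P = Σ w_i β_i = 0.12×0.5490 + 0.51×1.9925 + 0.09×0.3194 + 0.28×1.0948 = 1.4173
MRP = 9.89% − 4.51% = 5.38%
E(R_P) = R_f + β_P × MRP = 4.51% + 1.4173 × 5.38% = 12.14%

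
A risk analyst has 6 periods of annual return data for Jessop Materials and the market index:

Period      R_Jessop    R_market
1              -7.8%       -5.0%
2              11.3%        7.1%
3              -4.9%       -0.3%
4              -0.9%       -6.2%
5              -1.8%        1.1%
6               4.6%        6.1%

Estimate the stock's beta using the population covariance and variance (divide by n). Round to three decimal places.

1.007

Mean R_i = (-7.8 + 11.3 − 4.9 − 0.9 − 1.8 + 4.6) / 6 = 0.0833%
Mean R_m = (-5.0 + 7.1 − 0.3 − 6.2 + 1.1 + 6.1) / 6 = 0.4667%
Σ(R_i − R̄_i)(R_m − R̄_m) = 152.1267  ⇒  Cov = 152.1267 / 6 = 25.3545
Σ(R_m − R̄_m)² = 151.0533  ⇒  Var(R_m) = 151.0533 / 6 = 25.1756
β = Cov / Var(R_m) = 25.3545 / 25.1756 = 1.0071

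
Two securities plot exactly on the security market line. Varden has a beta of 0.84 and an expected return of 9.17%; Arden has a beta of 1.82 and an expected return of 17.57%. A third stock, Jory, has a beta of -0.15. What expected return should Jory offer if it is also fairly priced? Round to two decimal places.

0.68%

MRP (SML slope) = (17.57% − 9.17%) / (1.82 − 0.84) = 8.40% / 0.98 = 8.5714%
R_f (intercept) = 9.17% − 0.84 × 8.5714% = 1.9700%
E(R_Jory) = R_f + β × MRP = 1.9700% + -0.15 × 8.5714% = 0.68%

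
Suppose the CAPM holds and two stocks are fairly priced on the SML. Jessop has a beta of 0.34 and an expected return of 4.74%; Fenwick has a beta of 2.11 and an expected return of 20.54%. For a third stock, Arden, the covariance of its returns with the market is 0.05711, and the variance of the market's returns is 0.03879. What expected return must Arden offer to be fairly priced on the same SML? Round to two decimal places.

14.85%

MRP = (20.54% − 4.74%) / (2.11 − 0.34) = 8.9266%
R_f = 4.74% − 0.34 × 8.9266% = 1.7050%
β_Arden = Cov / Var(R_m) = 0.05711 / 0.03879 = 1.4723
E(R_Arden) = R_f + β × MRP = 1.7050% + 1.4723 × 8.9266% = 14.85%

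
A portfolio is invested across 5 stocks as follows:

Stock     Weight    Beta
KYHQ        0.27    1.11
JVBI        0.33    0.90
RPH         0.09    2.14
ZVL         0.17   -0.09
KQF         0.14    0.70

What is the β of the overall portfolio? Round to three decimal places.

β_P = Σ w_i β_i = 0.27×1.11 + 0.33×0.90 + 0.09×2.14 + 0.17×-0.09 + 0.14×0.70 = 0.8720

0.872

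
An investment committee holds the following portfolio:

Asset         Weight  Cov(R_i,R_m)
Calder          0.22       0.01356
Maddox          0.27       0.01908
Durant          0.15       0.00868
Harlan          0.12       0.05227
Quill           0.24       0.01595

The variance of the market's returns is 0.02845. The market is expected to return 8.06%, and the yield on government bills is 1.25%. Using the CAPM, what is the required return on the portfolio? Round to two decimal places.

5.93%

β_Calder = 0.01356 / 0.02845 = 0.4766
β_Maddox = 0.01908 / 0.02845 = 0.6707
β_Durant = 0.00868 / 0.02845 = 0.3051
β_Harlan = 0.05227 / 0.02845 = 1.8373
β_Quill = 0.01595 / 0.02845 = 0.5606
β_P = Σ w_i β_i = 0.22×0.4766 + 0.27×0.6707 + 0.15×0.3051 + 0.12×1.8373 + 0.24×0.5606 = 0.6867
MRP = 8.06% − 1.25% = 6.81%
E(R_P) = R_f + β_P × MRP = 1.25% + 0.6867 × 6.81% = 5.93%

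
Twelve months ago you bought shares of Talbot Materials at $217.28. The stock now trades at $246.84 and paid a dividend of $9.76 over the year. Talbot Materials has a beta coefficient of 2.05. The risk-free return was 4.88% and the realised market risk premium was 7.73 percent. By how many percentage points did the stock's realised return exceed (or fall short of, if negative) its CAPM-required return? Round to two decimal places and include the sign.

-2.63%

Realised HPR = (P1 + D1 − P0) / P0 = (246.84 + 9.76 − 217.28) / 217.28 = 39.32 / 217.28 = 18.0965%
CAPM required = R_f + β·MRP = 4.88% + 2.05 × 7.73% = 20.7265%
α = realised − required = 18.0965% − 20.7265% = -2.63%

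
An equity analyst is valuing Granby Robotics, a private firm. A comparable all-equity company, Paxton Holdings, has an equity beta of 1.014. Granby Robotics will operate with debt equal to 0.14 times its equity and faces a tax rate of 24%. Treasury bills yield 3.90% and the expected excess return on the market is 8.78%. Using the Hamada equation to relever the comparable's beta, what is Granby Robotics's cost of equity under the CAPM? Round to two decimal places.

13.75%

β_L = β_U × [1 + (1 − t)(D/E)] = 1.014 × [1 + (1 − 0.24) × 0.14]
    = 1.014 × [1 + 0.76 × 0.14] = 1.014 × 1.1064 = 1.1219
E(R) = R_f + β_L × MRP = 3.90% + 1.1219 × 8.78% = 13.75%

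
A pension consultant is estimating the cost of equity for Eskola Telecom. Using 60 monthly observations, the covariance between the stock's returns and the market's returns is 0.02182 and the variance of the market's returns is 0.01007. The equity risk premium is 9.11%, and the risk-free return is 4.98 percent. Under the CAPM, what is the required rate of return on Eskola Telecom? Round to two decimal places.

β = Cov(R_i, R_m) / Var(R_m) = 0.02182 / 0.01007 = 2.1668
E(R) = R_f + β × MRP = 4.98% + 2.1668 × 9.11% = 24.72%

24.72%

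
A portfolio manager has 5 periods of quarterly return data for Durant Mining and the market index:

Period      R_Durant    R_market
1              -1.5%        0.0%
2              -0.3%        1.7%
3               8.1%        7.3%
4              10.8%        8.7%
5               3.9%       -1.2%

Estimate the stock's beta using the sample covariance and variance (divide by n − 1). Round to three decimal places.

0.997

Mean R_i = (-1.5 − 0.3 + 8.1 + 10.8 + 3.9) / 5 = 4.2000%
Mean R_m = (0.0 + 1.7 + 7.3 + 8.7 − 1.2) / 5 = 3.3000%
Σ(R_i − R̄_i)(R_m − R̄_m) = 78.6000  ⇒  Cov = 78.6000 / 4 = 19.6500
Σ(R_m − R̄_m)² = 78.8600  ⇒  Var(R_m) = 78.8600 / 4 = 19.7150
β = Cov / Var(R_m) = 19.6500 / 19.7150 = 0.9967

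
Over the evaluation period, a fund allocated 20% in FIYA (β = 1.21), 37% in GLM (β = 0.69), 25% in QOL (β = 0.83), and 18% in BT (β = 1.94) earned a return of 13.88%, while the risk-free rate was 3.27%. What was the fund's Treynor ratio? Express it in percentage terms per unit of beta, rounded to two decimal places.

β_P = 0.20×1.21 + 0.37×0.69 + 0.25×0.83 + 0.18×1.94 = 1.0540
Treynor = (R_P − R_f) / β_P = (13.88% − 3.27%) / 1.0540 = 10.61% / 1.0540 = 10.07%

10.07%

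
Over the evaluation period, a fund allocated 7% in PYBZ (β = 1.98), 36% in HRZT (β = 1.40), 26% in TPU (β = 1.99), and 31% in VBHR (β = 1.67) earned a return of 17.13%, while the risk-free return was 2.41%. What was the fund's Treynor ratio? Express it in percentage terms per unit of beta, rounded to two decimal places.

8.77%

β_P = 0.07×1.98 + 0.36×1.40 + 0.26×1.99 + 0.31×1.67 = 1.6777
Treynor = (R_P − R_f) / β_P = (17.13% − 2.41%) / 1.6777 = 14.72% / 1.6777 = 8.77%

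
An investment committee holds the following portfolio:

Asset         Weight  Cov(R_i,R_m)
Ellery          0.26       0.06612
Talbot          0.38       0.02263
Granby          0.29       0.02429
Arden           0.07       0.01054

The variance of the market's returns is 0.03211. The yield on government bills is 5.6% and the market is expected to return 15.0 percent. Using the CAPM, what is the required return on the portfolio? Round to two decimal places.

β_Ellery = 0.06612 / 0.03211 = 2.0592
β_Talbot = 0.02263 / 0.03211 = 0.7048
β_Granby = 0.02429 / 0.03211 = 0.7565
β_Arden = 0.01054 / 0.03211 = 0.3282
β_P = Σ w_i β_i = 0.26×2.0592 + 0.38×0.7048 + 0.29×0.7565 + 0.07×0.3282 = 1.0456
MRP = 15.0% − 5.6% = 9.40%
E(R_P) = R_f + β_P × MRP = 5.6% + 1.0456 × 9.4% = 15.43%

15.43%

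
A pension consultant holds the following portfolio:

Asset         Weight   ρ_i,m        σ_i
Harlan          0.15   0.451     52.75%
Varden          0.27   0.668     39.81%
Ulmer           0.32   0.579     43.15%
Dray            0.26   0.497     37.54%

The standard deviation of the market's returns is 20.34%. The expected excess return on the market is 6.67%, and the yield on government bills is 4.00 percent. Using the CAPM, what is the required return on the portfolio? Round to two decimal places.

11.74%

β_Harlan = 0.451 × 52.75% / 20.34% = 1.1696
β_Varden = 0.668 × 39.81% / 20.34% = 1.3074
β_Ulmer = 0.579 × 43.15% / 20.34% = 1.2283
β_Dray = 0.497 × 37.54% / 20.34% = 0.9173
β_P = Σ w_i β_i = 0.15×1.1696 + 0.27×1.3074 + 0.32×1.2283 + 0.26×0.9173 = 1.1600
E(R_P) = R_f + β_P × MRP = 4.00% + 1.1600 × 6.67% = 11.74%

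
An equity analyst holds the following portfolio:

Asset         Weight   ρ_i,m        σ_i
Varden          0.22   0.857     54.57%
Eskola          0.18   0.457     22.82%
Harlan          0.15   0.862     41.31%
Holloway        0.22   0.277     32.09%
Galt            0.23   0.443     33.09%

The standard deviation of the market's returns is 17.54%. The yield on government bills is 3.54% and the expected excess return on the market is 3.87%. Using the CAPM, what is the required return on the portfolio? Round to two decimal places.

β_Varden = 0.857 × 54.57% / 17.54% = 2.6663
β_Eskola = 0.457 × 22.82% / 17.54% = 0.5946
β_Harlan = 0.862 × 41.31% / 17.54% = 2.0302
β_Holloway = 0.277 × 32.09% / 17.54% = 0.5068
β_Galt = 0.443 × 33.09% / 17.54% = 0.8357
β_P = Σ w_i β_i = 0.22×2.6663 + 0.18×0.5946 + 0.15×2.0302 + 0.22×0.5068 + 0.23×0.8357 = 1.3019
E(R_P) = R_f + β_P × MRP = 3.54% + 1.3019 × 3.87% = 8.58%

8.58%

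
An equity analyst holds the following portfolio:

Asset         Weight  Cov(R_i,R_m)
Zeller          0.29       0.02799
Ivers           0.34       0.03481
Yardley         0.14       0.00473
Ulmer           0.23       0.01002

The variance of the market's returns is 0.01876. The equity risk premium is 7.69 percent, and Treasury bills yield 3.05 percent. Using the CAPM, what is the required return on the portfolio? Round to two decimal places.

12.44%

β_Zeller = 0.02799 / 0.01876 = 1.4920
β_Ivers = 0.03481 / 0.01876 = 1.8555
β_Yardley = 0.00473 / 0.01876 = 0.2521
β_Ulmer = 0.01002 / 0.01876 = 0.5341
β_P = Σ w_i β_i = 0.29×1.4920 + 0.34×1.8555 + 0.14×0.2521 + 0.23×0.5341 = 1.2217
E(R_P) = R_f + β_P × MRP = 3.05% + 1.2217 × 7.69% = 12.44%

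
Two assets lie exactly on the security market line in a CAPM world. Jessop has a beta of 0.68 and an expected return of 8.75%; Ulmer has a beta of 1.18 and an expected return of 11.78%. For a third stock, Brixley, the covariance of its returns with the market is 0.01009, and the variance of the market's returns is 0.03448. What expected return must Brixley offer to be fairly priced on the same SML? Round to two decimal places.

6.40%

MRP = (11.78% − 8.75%) / (1.18 − 0.68) = 6.0600%
R_f = 8.75% − 0.68 × 6.0600% = 4.6292%
β_Brixley = Cov / Var(R_m) = 0.01009 / 0.03448 = 0.2926
E(R_Brixley) = R_f + β × MRP = 4.6292% + 0.2926 × 6.0600% = 6.40%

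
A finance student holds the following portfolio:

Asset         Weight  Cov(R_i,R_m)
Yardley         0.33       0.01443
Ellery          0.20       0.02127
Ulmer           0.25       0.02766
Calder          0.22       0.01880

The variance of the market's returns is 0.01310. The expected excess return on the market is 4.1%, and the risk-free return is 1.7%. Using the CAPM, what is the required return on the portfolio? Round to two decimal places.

β_Yardley = 0.01443 / 0.01310 = 1.1015
β_Ellery = 0.02127 / 0.01310 = 1.6237
β_Ulmer = 0.02766 / 0.01310 = 2.1115
β_Calder = 0.01880 / 0.01310 = 1.4351
β_P = Σ w_i β_i = 0.33×1.1015 + 0.20×1.6237 + 0.25×2.1115 + 0.22×1.4351 = 1.5318
E(R_P) = R_f + β_P × MRP = 1.7% + 1.5318 × 4.1% = 7.98%

7.98%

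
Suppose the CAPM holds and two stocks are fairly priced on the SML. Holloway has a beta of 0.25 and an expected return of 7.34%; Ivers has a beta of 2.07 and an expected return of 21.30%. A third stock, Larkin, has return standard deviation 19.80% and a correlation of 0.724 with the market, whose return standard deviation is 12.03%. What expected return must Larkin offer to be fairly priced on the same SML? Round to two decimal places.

14.56%

MRP = (21.30% − 7.34%) / (2.07 − 0.25) = 7.6703%
R_f = 7.34% − 0.25 × 7.6703% = 5.4224%
β_Larkin = ρ·σ_i/σ_m = 0.724 × 19.80 / 12.03 = 1.1916
E(R_Larkin) = R_f + β × MRP = 5.4224% + 1.1916 × 7.6703% = 14.56%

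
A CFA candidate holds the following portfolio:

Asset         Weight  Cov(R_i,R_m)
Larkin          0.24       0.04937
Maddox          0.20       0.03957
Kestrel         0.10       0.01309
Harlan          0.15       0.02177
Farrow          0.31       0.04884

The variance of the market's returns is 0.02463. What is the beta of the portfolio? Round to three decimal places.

1.603

β_Larkin = 0.04937 / 0.02463 = 2.0045
β_Maddox = 0.03957 / 0.02463 = 1.6066
β_Kestrel = 0.01309 / 0.02463 = 0.5315
β_Harlan = 0.02177 / 0.02463 = 0.8839
β_Farrow = 0.04884 / 0.02463 = 1.9829
β_P = Σ w_i β_i = 0.24×2.0045 + 0.20×1.6066 + 0.10×0.5315 + 0.15×0.8839 + 0.31×1.9829 = 1.6028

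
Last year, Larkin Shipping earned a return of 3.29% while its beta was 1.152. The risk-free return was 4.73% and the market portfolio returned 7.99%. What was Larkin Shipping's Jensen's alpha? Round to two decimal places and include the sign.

-5.20%

Market excess return = 7.99% − 4.73% = 3.26%
CAPM benchmark = R_f + β(R_m − R_f) = 4.73% + 1.152 × 3.26% = 8.48552%
α = actual − benchmark = 3.29% − 8.48552% = -5.20%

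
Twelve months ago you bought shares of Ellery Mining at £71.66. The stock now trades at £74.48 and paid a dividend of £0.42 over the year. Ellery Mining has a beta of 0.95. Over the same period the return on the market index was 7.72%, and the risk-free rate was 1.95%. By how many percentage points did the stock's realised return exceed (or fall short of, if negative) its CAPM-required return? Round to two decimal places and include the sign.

-2.91%

Realised HPR = (P1 + D1 − P0) / P0 = (74.48 + 0.42 − 71.66) / 71.66 = 3.24 / 71.66 = 4.5214%
MRP = 7.72% − 1.95% = 5.77%
CAPM required = R_f + β·MRP = 1.95% + 0.95 × 5.77% = 7.4315%
α = realised − required = 4.5214% − 7.4315% = -2.91%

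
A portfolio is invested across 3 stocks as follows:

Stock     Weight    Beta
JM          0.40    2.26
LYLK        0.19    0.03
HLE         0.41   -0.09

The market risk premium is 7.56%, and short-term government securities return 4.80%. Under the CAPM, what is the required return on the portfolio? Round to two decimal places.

β_P = Σ w_i β_i = 0.40×2.26 + 0.19×0.03 + 0.41×-0.09 = 0.8728
E(R_P) = R_f + β_P × MRP = 4.80% + 0.8728 × 7.56% = 11.40%

11.40%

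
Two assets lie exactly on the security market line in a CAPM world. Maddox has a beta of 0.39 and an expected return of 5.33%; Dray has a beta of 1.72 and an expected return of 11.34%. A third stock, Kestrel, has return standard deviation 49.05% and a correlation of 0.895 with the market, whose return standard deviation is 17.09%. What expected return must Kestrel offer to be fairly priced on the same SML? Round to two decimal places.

15.18%

MRP = (11.34% − 5.33%) / (1.72 − 0.39) = 4.5188%
R_f = 5.33% − 0.39 × 4.5188% = 3.5677%
β_Kestrel = ρ·σ_i/σ_m = 0.895 × 49.05 / 17.09 = 2.5687
E(R_Kestrel) = R_f + β × MRP = 3.5677% + 2.5687 × 4.5188% = 15.18%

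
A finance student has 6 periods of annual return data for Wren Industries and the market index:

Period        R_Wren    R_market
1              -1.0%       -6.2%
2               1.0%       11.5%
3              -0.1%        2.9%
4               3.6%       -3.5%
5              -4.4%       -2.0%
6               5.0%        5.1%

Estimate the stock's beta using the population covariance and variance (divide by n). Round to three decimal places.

Mean R_i = (-1.0 + 1.0 − 0.1 + 3.6 − 4.4 + 5.0) / 6 = 0.6833%
Mean R_m = (-6.2 + 11.5 + 2.9 − 3.5 − 2.0 + 5.1) / 6 = 1.3000%
Σ(R_i − R̄_i)(R_m − R̄_m) = 33.7800  ⇒  Cov = 33.7800 / 6 = 5.6300
Σ(R_m − R̄_m)² = 211.2200  ⇒  Var(R_m) = 211.2200 / 6 = 35.2033
β = Cov / Var(R_m) = 5.6300 / 35.2033 = 0.1599

0.160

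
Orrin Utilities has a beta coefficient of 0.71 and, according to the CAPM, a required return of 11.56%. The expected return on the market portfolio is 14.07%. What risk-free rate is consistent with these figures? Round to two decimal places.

5.41%

E(R) = R_f + β(E(R_m) − R_f) = R_f(1 − β) + β·E(R_m)
11.56% = R_f × (1 − 0.71) + 0.71 × 14.07%
11.56% = R_f × 0.29 + 9.9897%
R_f = (11.56% − 9.9897%) / 0.29 = 5.41%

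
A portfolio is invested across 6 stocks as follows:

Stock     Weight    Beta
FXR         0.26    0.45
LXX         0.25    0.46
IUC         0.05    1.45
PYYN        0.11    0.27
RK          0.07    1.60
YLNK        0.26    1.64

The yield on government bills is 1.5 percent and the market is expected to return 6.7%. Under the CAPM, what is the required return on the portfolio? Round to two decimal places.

6.04%

β_P = Σ w_i β_i = 0.26×0.45 + 0.25×0.46 + 0.05×1.45 + 0.11×0.27 + 0.07×1.60 + 0.26×1.64 = 0.8726
MRP = 6.7% − 1.5% = 5.20%
E(R_P) = R_f + β_P × MRP = 1.5% + 0.8726 × 5.2% = 6.04%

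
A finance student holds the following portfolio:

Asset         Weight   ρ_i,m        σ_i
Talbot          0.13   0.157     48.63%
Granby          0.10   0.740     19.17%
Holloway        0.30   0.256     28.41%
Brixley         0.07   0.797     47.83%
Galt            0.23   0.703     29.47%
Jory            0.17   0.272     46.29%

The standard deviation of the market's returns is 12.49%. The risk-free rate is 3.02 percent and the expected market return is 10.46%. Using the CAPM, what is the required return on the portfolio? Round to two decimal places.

β_Talbot = 0.157 × 48.63% / 12.49% = 0.6113
β_Granby = 0.740 × 19.17% / 12.49% = 1.1358
β_Holloway = 0.256 × 28.41% / 12.49% = 0.5823
β_Brixley = 0.797 × 47.83% / 12.49% = 3.0521
β_Galt = 0.703 × 29.47% / 12.49% = 1.6587
β_Jory = 0.272 × 46.29% / 12.49% = 1.0081
β_P = Σ w_i β_i = 0.13×0.6113 + 0.10×1.1358 + 0.30×0.5823 + 0.07×3.0521 + 0.23×1.6587 + 0.17×1.0081 = 1.1343
MRP = 10.46% − 3.02% = 7.44%
E(R_P) = R_f + β_P × MRP = 3.02% + 1.1343 × 7.44% = 11.46%

11.46%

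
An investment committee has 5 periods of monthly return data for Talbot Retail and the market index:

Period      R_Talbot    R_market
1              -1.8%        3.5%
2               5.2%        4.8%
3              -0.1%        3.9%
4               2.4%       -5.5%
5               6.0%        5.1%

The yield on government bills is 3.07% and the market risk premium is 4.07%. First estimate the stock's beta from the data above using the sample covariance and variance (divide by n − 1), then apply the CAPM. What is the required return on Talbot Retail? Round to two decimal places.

Mean R_i = (-1.8 + 5.2 − 0.1 + 2.4 + 6.0) / 5 = 2.3400%
Mean R_m = (3.5 + 4.8 + 3.9 − 5.5 + 5.1) / 5 = 2.3600%
Σ(R_i − R̄_i)(R_m − R̄_m) = 8.0580  ⇒  Cov = 8.0580 / 4 = 2.0145
Σ(R_m − R̄_m)² = 78.9120  ⇒  Var(R_m) = 78.9120 / 4 = 19.7280
β = Cov / Var(R_m) = 2.0145 / 19.7280 = 0.1021
E(R) = R_f + β × MRP = 3.07% + 0.1021 × 4.07% = 3.49%

3.49%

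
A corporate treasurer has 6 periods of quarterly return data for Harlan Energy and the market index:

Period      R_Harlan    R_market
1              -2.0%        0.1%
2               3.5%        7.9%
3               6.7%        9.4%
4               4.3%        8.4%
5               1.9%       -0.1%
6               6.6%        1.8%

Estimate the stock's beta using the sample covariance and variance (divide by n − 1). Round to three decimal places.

Mean R_i = (-2.0 + 3.5 + 6.7 + 4.3 + 1.9 + 6.6) / 6 = 3.5000%
Mean R_m = (0.1 + 7.9 + 9.4 + 8.4 − 0.1 + 1.8) / 6 = 4.5833%
Σ(R_i − R̄_i)(R_m − R̄_m) = 41.9900  ⇒  Cov = 41.9900 / 5 = 8.3980
Σ(R_m − R̄_m)² = 98.5483  ⇒  Var(R_m) = 98.5483 / 5 = 19.7097
β = Cov / Var(R_m) = 8.3980 / 19.7097 = 0.4261

0.426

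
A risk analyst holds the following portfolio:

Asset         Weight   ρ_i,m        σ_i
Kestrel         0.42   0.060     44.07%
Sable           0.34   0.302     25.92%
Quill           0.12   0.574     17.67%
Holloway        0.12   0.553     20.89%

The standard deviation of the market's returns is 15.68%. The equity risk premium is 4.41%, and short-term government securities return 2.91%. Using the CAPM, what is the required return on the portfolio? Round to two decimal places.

β_Kestrel = 0.060 × 44.07% / 15.68% = 0.1686
β_Sable = 0.302 × 25.92% / 15.68% = 0.4992
β_Quill = 0.574 × 17.67% / 15.68% = 0.6468
β_Holloway = 0.553 × 20.89% / 15.68% = 0.7367
β_P = Σ w_i β_i = 0.42×0.1686 + 0.34×0.4992 + 0.12×0.6468 + 0.12×0.7367 = 0.4066
E(R_P) = R_f + β_P × MRP = 2.91% + 0.4066 × 4.41% = 4.70%

4.70%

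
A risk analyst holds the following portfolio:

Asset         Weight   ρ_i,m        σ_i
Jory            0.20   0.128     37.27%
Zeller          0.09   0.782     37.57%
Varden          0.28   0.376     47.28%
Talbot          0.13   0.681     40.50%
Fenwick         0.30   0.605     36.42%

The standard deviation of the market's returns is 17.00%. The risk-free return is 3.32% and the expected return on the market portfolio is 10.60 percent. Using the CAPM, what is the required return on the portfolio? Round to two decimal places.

β_Jory = 0.128 × 37.27% / 17.00% = 0.2806
β_Zeller = 0.782 × 37.57% / 17.00% = 1.7282
β_Varden = 0.376 × 47.28% / 17.00% = 1.0457
β_Talbot = 0.681 × 40.50% / 17.00% = 1.6224
β_Fenwick = 0.605 × 36.42% / 17.00% = 1.2961
β_P = Σ w_i β_i = 0.20×0.2806 + 0.09×1.7282 + 0.28×1.0457 + 0.13×1.6224 + 0.30×1.2961 = 1.1042
MRP = 10.60% − 3.32% = 7.28%
E(R_P) = R_f + β_P × MRP = 3.32% + 1.1042 × 7.28% = 11.36%

11.36%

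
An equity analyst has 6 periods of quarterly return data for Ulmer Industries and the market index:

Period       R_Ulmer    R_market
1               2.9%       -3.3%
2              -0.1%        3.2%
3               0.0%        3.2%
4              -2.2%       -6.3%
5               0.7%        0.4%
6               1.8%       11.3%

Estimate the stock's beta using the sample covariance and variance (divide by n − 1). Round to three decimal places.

Mean R_i = (2.9 − 0.1 + 0.0 − 2.2 + 0.7 + 1.8) / 6 = 0.5167%
Mean R_m = (-3.3 + 3.2 + 3.2 − 6.3 + 0.4 + 11.3) / 6 = 1.4167%
Σ(R_i − R̄_i)(R_m − R̄_m) = 20.1983  ⇒  Cov = 20.1983 / 5 = 4.0397
Σ(R_m − R̄_m)² = 186.8683  ⇒  Var(R_m) = 186.8683 / 5 = 37.3737
β = Cov / Var(R_m) = 4.0397 / 37.3737 = 0.1081

0.108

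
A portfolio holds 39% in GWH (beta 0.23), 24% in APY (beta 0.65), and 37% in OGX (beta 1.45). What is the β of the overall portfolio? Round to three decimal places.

0.782

β_P = Σ w_i β_i = 0.39×0.23 + 0.24×0.65 + 0.37×1.45 = 0.7822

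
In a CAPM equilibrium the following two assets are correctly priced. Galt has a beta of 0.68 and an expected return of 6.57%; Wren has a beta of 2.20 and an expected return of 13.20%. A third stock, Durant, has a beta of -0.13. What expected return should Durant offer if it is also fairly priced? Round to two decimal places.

3.04%

MRP (SML slope) = (13.20% − 6.57%) / (2.20 − 0.68) = 6.63% / 1.52 = 4.3618%
R_f (intercept) = 6.57% − 0.68 × 4.3618% = 3.6040%
E(R_Durant) = R_f + β × MRP = 3.6040% + -0.13 × 4.3618% = 3.04%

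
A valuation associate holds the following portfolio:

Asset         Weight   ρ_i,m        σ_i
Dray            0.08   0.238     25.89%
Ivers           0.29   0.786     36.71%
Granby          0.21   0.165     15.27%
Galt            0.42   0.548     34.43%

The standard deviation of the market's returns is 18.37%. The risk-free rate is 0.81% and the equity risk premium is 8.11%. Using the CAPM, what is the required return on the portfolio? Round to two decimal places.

8.45%

β_Dray = 0.238 × 25.89% / 18.37% = 0.3354
β_Ivers = 0.786 × 36.71% / 18.37% = 1.5707
β_Granby = 0.165 × 15.27% / 18.37% = 0.1372
β_Galt = 0.548 × 34.43% / 18.37% = 1.0271
β_P = Σ w_i β_i = 0.08×0.3354 + 0.29×1.5707 + 0.21×0.1372 + 0.42×1.0271 = 0.9425
E(R_P) = R_f + β_P × MRP = 0.81% + 0.9425 × 8.11% = 8.45%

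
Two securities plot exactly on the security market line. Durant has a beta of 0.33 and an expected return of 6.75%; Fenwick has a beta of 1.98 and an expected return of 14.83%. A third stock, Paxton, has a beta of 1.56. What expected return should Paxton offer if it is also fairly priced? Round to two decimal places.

12.77%

MRP (SML slope) = (14.83% − 6.75%) / (1.98 − 0.33) = 8.08% / 1.65 = 4.8970%
R_f (intercept) = 6.75% − 0.33 × 4.8970% = 5.1340%
E(R_Paxton) = R_f + β × MRP = 5.1340% + 1.56 × 4.8970% = 12.77%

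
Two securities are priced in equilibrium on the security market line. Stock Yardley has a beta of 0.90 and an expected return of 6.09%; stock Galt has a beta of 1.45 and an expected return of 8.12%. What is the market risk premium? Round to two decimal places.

3.69%

Both satisfy E(R) = R_f + β·MRP, so the slope of the SML is
MRP = (8.12% − 6.09%) / (1.45 − 0.90) = 2.03% / 0.55 = 3.6909%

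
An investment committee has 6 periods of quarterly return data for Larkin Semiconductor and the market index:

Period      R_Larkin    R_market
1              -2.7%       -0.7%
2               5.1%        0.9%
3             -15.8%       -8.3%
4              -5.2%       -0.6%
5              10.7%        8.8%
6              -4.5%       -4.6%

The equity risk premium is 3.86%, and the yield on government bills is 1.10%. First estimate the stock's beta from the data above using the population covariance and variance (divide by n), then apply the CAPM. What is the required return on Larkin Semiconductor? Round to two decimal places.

Mean R_i = (-2.7 + 5.1 − 15.8 − 5.2 + 10.7 − 4.5) / 6 = -2.0667%
Mean R_m = (-0.7 + 0.9 − 8.3 − 0.6 + 8.8 − 4.6) / 6 = -0.7500%
Σ(R_i − R̄_i)(R_m − R̄_m) = 246.3000  ⇒  Cov = 246.3000 / 6 = 41.0500
Σ(R_m − R̄_m)² = 165.7750  ⇒  Var(R_m) = 165.7750 / 6 = 27.6292
β = Cov / Var(R_m) = 41.0500 / 27.6292 = 1.4857
E(R) = R_f + β × MRP = 1.10% + 1.4857 × 3.86% = 6.83%

6.83%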